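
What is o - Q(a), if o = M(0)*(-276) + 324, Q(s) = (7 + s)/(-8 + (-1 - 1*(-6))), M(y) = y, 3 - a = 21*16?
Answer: 646/3 ≈ 215.33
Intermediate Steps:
a = -333 (a = 3 - 21*16 = 3 - 1*336 = 3 - 336 = -333)
Q(s) = -7/3 - s/3 (Q(s) = (7 + s)/(-8 + (-1 + 6)) = (7 + s)/(-8 + 5) = (7 + s)/(-3) = -(7 + s)/3 = -7/3 - s/3)
o = 324 (o = 0*(-276) + 324 = 0 + 324 = 324)
o - Q(a) = 324 - (-7/3 - 1/3*(-333)) = 324 - (-7/3 + 111) = 324 - 1*326/3 = 324 - 326/3 = 646/3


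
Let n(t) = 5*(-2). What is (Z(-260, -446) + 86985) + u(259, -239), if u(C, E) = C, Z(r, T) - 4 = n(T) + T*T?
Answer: 286154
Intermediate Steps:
n(t) = -10
Z(r, T) = -6 + T² (Z(r, T) = 4 + (-10 + T*T) = 4 + (-10 + T²) = -6 + T²)
(Z(-260, -446) + 86985) + u(259, -239) = ((-6 + (-446)²) + 86985) + 259 = ((-6 + 198916) + 86985) + 259 = (198910 + 86985) + 259 = 285895 + 259 = 286154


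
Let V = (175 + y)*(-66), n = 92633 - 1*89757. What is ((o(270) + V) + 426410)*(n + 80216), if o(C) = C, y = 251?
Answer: 33117479888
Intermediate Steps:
n = 2876 (n = 92633 - 89757 = 2876)
V = -28116 (V = (175 + 251)*(-66) = 426*(-66) = -28116)
((o(270) + V) + 426410)*(n + 80216) = ((270 - 28116) + 426410)*(2876 + 80216) = (-27846 + 426410)*83092 = 398564*83092 = 33117479888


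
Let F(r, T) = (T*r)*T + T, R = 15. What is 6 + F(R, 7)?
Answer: 748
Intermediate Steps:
F(r, T) = T + r*T**2 (F(r, T) = r*T**2 + T = T + r*T**2)
6 + F(R, 7) = 6 + 7*(1 + 7*15) = 6 + 7*(1 + 105) = 6 + 7*106 = 6 + 742 = 748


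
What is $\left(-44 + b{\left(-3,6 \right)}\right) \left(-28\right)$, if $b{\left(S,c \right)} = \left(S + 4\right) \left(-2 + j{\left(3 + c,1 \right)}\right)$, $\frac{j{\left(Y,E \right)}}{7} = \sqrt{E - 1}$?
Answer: $1288$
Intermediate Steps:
$j{\left(Y,E \right)} = 7 \sqrt{-1 + E}$ ($j{\left(Y,E \right)} = 7 \sqrt{E - 1} = 7 \sqrt{-1 + E}$)
$b{\left(S,c \right)} = -8 - 2 S$ ($b{\left(S,c \right)} = \left(S + 4\right) \left(-2 + 7 \sqrt{-1 + 1}\right) = \left(4 + S\right) \left(-2 + 7 \sqrt{0}\right) = \left(4 + S\right) \left(-2 + 7 \cdot 0\right) = \left(4 + S\right) \left(-2 + 0\right) = \left(4 + S\right) \left(-2\right) = -8 - 2 S$)
$\left(-44 + b{\left(-3,6 \right)}\right) \left(-28\right) = \left(-44 - 2\right) \left(-28\right) = \left(-46\right) \left(-28\right) = 1288$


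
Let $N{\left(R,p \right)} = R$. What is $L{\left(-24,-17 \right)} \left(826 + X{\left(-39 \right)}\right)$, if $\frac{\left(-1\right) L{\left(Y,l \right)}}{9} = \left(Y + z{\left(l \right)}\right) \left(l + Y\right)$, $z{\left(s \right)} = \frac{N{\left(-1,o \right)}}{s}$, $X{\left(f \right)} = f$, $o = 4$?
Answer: $- \frac{118194021}{17} \approx -6.9526 \cdot 10^{6}$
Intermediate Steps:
$z{\left(s \right)} = - \frac{1}{s}$
$L{\left(Y,l \right)} = - 9 \left(Y + l\right) \left(Y - \frac{1}{l}\right)$ ($L{\left(Y,l \right)} = - 9 \left(Y - \frac{1}{l}\right) \left(l + Y\right) = - 9 \left(Y - \frac{1}{l}\right) \left(Y + l\right) = - 9 \left(Y + l\right) \left(Y - \frac{1}{l}\right)$)
$L{\left(-24,-17 \right)} \left(826 + X{\left(-39 \right)}\right) = \frac{9 \left(-24 - 17 \left(1 - \left(-24\right)^{2} - \left(-24\right) \left(-17\right)\right)\right)}{-17} \left(826 - 39\right) = 9 \left(- \frac{1}{17}\right) \left(-24 - 17 \left(1 - 576 - 408\right)\right) 787 = 9 \left(- \frac{1}{17}\right) \left(-24 - -16711\right) 787 = 9 \left(- \frac{1}{17}\right) \left(-24 + 16711\right) 787 = 9 \left(- \frac{1}{17}\right) 16687 \cdot 787 = \left(- \frac{150183}{17}\right) 787 = - \frac{118194021}{17}$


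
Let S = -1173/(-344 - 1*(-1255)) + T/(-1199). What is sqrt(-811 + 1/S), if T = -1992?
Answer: I*sqrt(14971667868790)/136095 ≈ 28.431*I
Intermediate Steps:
S = 408285/1092289 (S = -1173/(-344 - 1*(-1255)) - 1992/(-1199) = -1173/(-344 + 1255) - 1992*(-1/1199) = -1173/911 + 1992/1199 = 408285/1092289 ≈ 0.37379)
sqrt(-811 + 1/S) = sqrt(-811 + 1/(408285/1092289)) = sqrt(-811 + 1092289/408285) = sqrt(-330026846/408285) = I*sqrt(14971667868790)/136095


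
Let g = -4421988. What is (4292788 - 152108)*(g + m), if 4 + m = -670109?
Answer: -21084760768680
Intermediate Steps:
m = -670113 (m = -4 - 670109 = -670113)
(4292788 - 152108)*(g + m) = (4292788 - 152108)*(-4421988 - 670113) = 4140680*(-5092101) = -21084760768680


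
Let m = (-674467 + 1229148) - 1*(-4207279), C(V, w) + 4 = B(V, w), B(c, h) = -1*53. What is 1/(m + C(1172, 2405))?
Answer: 1/4761903 ≈ 2.1000e-7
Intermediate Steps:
B(c, h) = -53
C(V, w) = -57 (C(V, w) = -4 - 53 = -57)
m = 4761960 (m = 554681 + 4207279 = 4761960)
1/(m + C(1172, 2405)) = 1/(4761960 - 57) = 1/4761903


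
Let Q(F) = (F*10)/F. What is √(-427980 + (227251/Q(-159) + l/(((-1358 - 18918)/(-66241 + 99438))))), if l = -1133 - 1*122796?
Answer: 7*I*√10610961853785/50690 ≈ 449.83*I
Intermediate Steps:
l = -123929 (l = -1133 - 122796 = -123929)
Q(F) = 10 (Q(F) = (10*F)/F = 10)
√(-427980 + (227251/Q(-159) + l/(((-1358 - 18918)/(-66241 + 99438))))) = √(-427980 + (227251/10 - 123929*(-66241 + 99438)/(-1358 - 18918))) = √(-427980 + (227251*(⅒) - 123929/((-20276/33197)))) = √(-427980 + (227251/10 - 123929/((-20276*1/33197)))) = √(-427980 + (227251/10 - 123929/(-20276/33197))) = √(-427980 + (227251/10 - 123929*(-33197/20276))) = √(-427980 + (227251/10 + 4114071013/20276)) = √(-427980 + 22874225703/101380) = √(-20514386697/101380) = 7*I*√10610961853785/50690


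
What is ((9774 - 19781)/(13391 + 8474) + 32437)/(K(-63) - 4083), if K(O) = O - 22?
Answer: -354612499/45566660 ≈ -7.7823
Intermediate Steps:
K(O) = -22 + O
((9774 - 19781)/(13391 + 8474) + 32437)/(K(-63) - 4083) = ((9774 - 19781)/(13391 + 8474) + 32437)/((-22 - 63) - 4083) = (-10007/21865 + 32437)/(-85 - 4083) = (-10007*1/21865 + 32437)/(-4168) = (-10007/21865 + 32437)*(-1/4168) = (709224998/21865)*(-1/4168) = -354612499/45566660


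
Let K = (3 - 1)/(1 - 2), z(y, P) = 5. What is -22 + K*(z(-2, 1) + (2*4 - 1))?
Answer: -46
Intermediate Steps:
K = -2 (K = 2/(-1) = 2*(-1) = -2)
-22 + K*(z(-2, 1) + (2*4 - 1)) = -22 - 2*(5 + (2*4 - 1)) = -22 - 2*(5 + (8 - 1)) = -22 - 2*(5 + 7) = -22 - 2*12 = -22 - 24 = -46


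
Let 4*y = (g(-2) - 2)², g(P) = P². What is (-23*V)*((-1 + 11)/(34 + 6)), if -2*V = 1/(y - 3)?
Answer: -23/16 ≈ -1.4375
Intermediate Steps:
y = 1 (y = ((-2)² - 2)²/4 = (4 - 2)²/4 = (¼)*2² = (¼)*4 = 1)
V = ¼ (V = -1/(2*(1 - 3)) = -½/(-2) = -½*(-½) = ¼ ≈ 0.25000)
(-23*V)*((-1 + 11)/(34 + 6)) = (-23*¼)*((-1 + 11)/(34 + 6)) = -115/(2*40) = -23/4*¼ = -23/16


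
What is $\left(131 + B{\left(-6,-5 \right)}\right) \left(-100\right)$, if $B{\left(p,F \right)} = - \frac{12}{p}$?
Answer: $-13300$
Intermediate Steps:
$\left(131 + B{\left(-6,-5 \right)}\right) \left(-100\right) = \left(131 - \frac{12}{-6}\right) \left(-100\right) = \left(131 - -2\right) \left(-100\right) = \left(131 + 2\right) \left(-100\right) = 133 \left(-100\right) = -13300$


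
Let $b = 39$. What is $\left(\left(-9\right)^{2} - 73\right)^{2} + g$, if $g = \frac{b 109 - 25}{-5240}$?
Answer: $\frac{165567}{2620} \approx 63.193$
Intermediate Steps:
$g = - \frac{2113}{2620}$ ($g = \frac{39 \cdot 109 - 25}{-5240} = \left(4251 - 25\right) \left(- \frac{1}{5240}\right) = 4226 \left(- \frac{1}{5240}\right) = - \frac{2113}{2620} \approx -0.80649$)
$\left(\left(-9\right)^{2} - 73\right)^{2} + g = \left(\left(-9\right)^{2} - 73\right)^{2} - \frac{2113}{2620} = \left(81 - 73\right)^{2} - \frac{2113}{2620} = 8^{2} - \frac{2113}{2620} = 64 - \frac{2113}{2620} = \frac{165567}{2620}$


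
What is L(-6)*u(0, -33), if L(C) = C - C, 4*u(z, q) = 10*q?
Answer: 0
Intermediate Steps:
u(z, q) = 5*q/2 (u(z, q) = (10*q)/4 = 5*q/2)
L(C) = 0
L(-6)*u(0, -33) = 0*((5/2)*(-33)) = 0*(-165/2) = 0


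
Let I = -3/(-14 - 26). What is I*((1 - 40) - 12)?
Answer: -153/40 ≈ -3.8250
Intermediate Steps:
I = 3/40 (I = -3/(-40) = -3*(-1/40) = 3/40 ≈ 0.075000)
I*((1 - 40) - 12) = 3*((1 - 40) - 12)/40 = 3*(-39 - 12)/40 = (3/40)*(-51) = -153/40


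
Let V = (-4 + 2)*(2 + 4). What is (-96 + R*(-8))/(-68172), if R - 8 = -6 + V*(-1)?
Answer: 4/1311 ≈ 0.0030511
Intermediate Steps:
V = -12 (V = -2*6 = -12)
R = 14 (R = 8 + (-6 - 12*(-1)) = 8 + (-6 + 12) = 8 + 6 = 14)
(-96 + R*(-8))/(-68172) = (-96 + 14*(-8))/(-68172) = (-96 - 112)*(-1/68172) = -208*(-1/68172) = 4/1311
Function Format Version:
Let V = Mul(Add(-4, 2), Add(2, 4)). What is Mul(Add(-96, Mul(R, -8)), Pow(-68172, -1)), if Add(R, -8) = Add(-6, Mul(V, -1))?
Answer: Rational(4, 1311) ≈ 0.0030511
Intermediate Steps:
V = -12 (V = Mul(-2, 6) = -12)
R = 14 (R = Add(8, Add(-6, Mul(-12, -1))) = Add(8, Add(-6, 12)) = Add(8, 6) = 14)
Mul(Add(-96, Mul(R, -8)), Pow(-68172, -1)) = Mul(Add(-96, Mul(14, -8)), Pow(-68172, -1)) = Mul(Add(-96, -112), Rational(-1, 68172)) = Mul(-208, Rational(-1, 68172)) = Rational(4, 1311)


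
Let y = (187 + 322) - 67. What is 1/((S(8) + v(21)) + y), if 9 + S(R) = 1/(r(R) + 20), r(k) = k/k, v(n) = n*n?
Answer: 21/18355 ≈ 0.0011441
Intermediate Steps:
v(n) = n²
y = 442 (y = 509 - 67 = 442)
r(k) = 1
S(R) = -188/21 (S(R) = -9 + 1/(1 + 20) = -9 + 1/21 = -188/21)
1/((S(8) + v(21)) + y) = 1/((-188/21 + 21²) + 442) = 1/((-188/21 + 441) + 442) = 1/(9073/21 + 442) = 1/(18355/21) = 21/18355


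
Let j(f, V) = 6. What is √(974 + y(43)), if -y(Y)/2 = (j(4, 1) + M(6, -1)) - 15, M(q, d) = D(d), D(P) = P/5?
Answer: √24810/5 ≈ 31.502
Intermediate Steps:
D(P) = P/5 (D(P) = P*(⅕) = P/5)
M(q, d) = d/5
y(Y) = 92/5 (y(Y) = -2*((6 + (⅕)*(-1)) - 15) = -2*((6 - ⅕) - 15) = -2*(29/5 - 15) = -2*(-46/5) = 92/5)
√(974 + y(43)) = √(974 + 92/5) = √(4962/5) = √24810/5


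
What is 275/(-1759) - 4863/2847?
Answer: -3112314/1669291 ≈ -1.8645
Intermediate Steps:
275/(-1759) - 4863/2847 = 275*(-1/1759) - 4863*1/2847 = -275/1759 - 1621/949 = -3112314/1669291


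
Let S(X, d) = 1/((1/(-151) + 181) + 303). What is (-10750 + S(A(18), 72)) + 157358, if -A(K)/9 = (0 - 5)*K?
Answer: 10714552615/73083 ≈ 1.4661e+5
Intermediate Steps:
A(K) = 45*K (A(K) = -9*(0 - 5)*K = -(-45)*K = 45*K)
S(X, d) = 151/73083 (S(X, d) = 1/((-1/151 + 181) + 303) = 1/(27330/151 + 303) = 1/(73083/151) = 151/73083)
(-10750 + S(A(18), 72)) + 157358 = (-10750 + 151/73083) + 157358 = -785642099/73083 + 157358 = 10714552615/73083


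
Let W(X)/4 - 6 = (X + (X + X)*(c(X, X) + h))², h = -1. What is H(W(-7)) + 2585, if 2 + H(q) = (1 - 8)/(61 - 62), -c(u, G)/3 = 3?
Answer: 2590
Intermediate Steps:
c(u, G) = -9 (c(u, G) = -3*3 = -9)
W(X) = 24 + 1444*X² (W(X) = 24 + 4*(X + (X + X)*(-9 - 1))² = 24 + 4*(X + (2*X)*(-10))² = 24 + 4*(X - 20*X)² = 24 + 4*(-19*X)² = 24 + 4*(361*X²) = 24 + 1444*X²)
H(q) = 5 (H(q) = -2 + (1 - 8)/(61 - 62) = -2 - 7/(-1) = -2 - 7*(-1) = -2 + 7 = 5)
H(W(-7)) + 2585 = 5 + 2585 = 2590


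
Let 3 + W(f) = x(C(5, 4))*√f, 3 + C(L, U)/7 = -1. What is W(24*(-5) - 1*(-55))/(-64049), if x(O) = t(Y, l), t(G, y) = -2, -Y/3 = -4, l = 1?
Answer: 3/64049 + 2*I*√65/64049 ≈ 4.6839e-5 + 0.00025175*I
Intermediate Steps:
Y = 12 (Y = -3*(-4) = 12)
C(L, U) = -28 (C(L, U) = -21 + 7*(-1) = -21 - 7 = -28)
x(O) = -2
W(f) = -3 - 2*√f
W(24*(-5) - 1*(-55))/(-64049) = (-3 - 2*√(24*(-5) - 1*(-55)))/(-64049) = (-3 - 2*√(-120 + 55))*(-1/64049) = (-3 - 2*I*√65)*(-1/64049) = 3/64049 + 2*I*√65/64049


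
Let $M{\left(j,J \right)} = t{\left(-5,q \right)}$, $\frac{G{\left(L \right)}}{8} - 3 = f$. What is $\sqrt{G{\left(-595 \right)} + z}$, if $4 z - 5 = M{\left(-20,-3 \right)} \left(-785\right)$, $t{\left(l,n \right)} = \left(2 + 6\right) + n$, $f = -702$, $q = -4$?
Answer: $\frac{i \sqrt{25503}}{2} \approx 79.848 i$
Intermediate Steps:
$t{\left(l,n \right)} = 8 + n$
$G{\left(L \right)} = -5592$ ($G{\left(L \right)} = 24 + 8 \left(-702\right) = 24 - 5616 = -5592$)
$M{\left(j,J \right)} = 4$ ($M{\left(j,J \right)} = 8 - 4 = 4$)
$z = - \frac{3135}{4}$ ($z = \frac{5}{4} + \frac{4 \left(-785\right)}{4} = \frac{5}{4} + \frac{1}{4} \left(-3140\right) = \frac{5}{4} - 785 = - \frac{3135}{4} \approx -783.75$)
$\sqrt{G{\left(-595 \right)} + z} = \sqrt{-5592 - \frac{3135}{4}} = \sqrt{- \frac{25503}{4}} = \frac{i \sqrt{25503}}{2}$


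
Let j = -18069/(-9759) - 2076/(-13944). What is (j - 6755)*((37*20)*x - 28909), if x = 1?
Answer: 719048765405015/3779986 ≈ 1.9023e+8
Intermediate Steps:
j = 7561495/3779986 (j = -18069*(-1/9759) - 2076*(-1/13944) = 6023/3253 + 173/1162 = 7561495/3779986 ≈ 2.0004)
(j - 6755)*((37*20)*x - 28909) = (7561495/3779986 - 6755)*((37*20)*1 - 28909) = -25526243935*(740*1 - 28909)/3779986 = -25526243935*(740 - 28909)/3779986 = -25526243935/3779986*(-28169) = 719048765405015/3779986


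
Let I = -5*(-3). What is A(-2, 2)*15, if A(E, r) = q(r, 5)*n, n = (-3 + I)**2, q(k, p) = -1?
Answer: -2160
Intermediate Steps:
I = 15
n = 144 (n = (-3 + 15)**2 = 12**2 = 144)
A(E, r) = -144 (A(E, r) = -1*144 = -144)
A(-2, 2)*15 = -144*15 = -2160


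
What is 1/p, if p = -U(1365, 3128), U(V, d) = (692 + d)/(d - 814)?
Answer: -1157/1910 ≈ -0.60576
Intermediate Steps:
U(V, d) = (692 + d)/(-814 + d)
p = -1910/1157 (p = -(692 + 3128)/(-814 + 3128) = -3820/2314 = -1*1910/1157 = -1910/1157 ≈ -1.6508)
1/p = 1/(-1910/1157) = -1157/1910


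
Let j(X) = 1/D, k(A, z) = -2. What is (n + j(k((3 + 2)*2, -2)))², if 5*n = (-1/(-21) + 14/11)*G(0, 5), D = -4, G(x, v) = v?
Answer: 978121/853776 ≈ 1.1456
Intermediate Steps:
j(X) = -¼ (j(X) = 1/(-4) = -¼)
n = 305/231 (n = ((-1/(-21) + 14/11)*5)/5 = ((-1*(-1/21) + 14*(1/11))*5)/5 = ((1/21 + 14/11)*5)/5 = ((305/231)*5)/5 = (⅕)*(1525/231) = 305/231 ≈ 1.3203)
(n + j(k((3 + 2)*2, -2)))² = (305/231 - ¼)² = (989/924)² = 978121/853776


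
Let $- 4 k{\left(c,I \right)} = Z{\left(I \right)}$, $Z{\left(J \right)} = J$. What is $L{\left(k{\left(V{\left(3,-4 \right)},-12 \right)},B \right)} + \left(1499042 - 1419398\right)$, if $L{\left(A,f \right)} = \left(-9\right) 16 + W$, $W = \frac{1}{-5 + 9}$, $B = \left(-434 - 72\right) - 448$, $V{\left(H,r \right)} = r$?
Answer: $\frac{318001}{4} \approx 79500.0$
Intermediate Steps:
$k{\left(c,I \right)} = - \frac{I}{4}$
$B = -954$ ($B = -506 - 448 = -954$)
$W = \frac{1}{4} \approx 0.25$
$L{\left(A,f \right)} = - \frac{575}{4}$ ($L{\left(A,f \right)} = \left(-9\right) 16 + \frac{1}{4} = -144 + \frac{1}{4} = - \frac{575}{4}$)
$L{\left(k{\left(V{\left(3,-4 \right)},-12 \right)},B \right)} + \left(1499042 - 1419398\right) = - \frac{575}{4} + \left(1499042 - 1419398\right) = - \frac{575}{4} + 79644 = \frac{318001}{4}$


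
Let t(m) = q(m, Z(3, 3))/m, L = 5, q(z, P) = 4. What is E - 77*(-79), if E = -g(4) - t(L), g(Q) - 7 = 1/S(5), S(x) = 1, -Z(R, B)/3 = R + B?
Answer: 30371/5 ≈ 6074.2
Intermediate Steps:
Z(R, B) = -3*B - 3*R (Z(R, B) = -3*(R + B) = -3*(B + R) = -3*B - 3*R)
g(Q) = 8 (g(Q) = 7 + 1/1 = 7 + 1 = 8)
t(m) = 4/m
E = -44/5 (E = -1*8 - 4/5 = -8 - 4/5 = -8 - 1*⅘ = -8 - ⅘ = -44/5 ≈ -8.8000)
E - 77*(-79) = -44/5 - 77*(-79) = -44/5 + 6083 = 30371/5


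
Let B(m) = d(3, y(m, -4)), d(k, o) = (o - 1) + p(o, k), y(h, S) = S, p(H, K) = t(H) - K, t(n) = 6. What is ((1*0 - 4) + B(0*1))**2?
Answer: 36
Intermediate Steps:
p(H, K) = 6 - K
d(k, o) = 5 + o - k (d(k, o) = (o - 1) + (6 - k) = (-1 + o) + (6 - k) = 5 + o - k)
B(m) = -2 (B(m) = 5 - 4 - 1*3 = 5 - 4 - 3 = -2)
((1*0 - 4) + B(0*1))**2 = ((1*0 - 4) - 2)**2 = ((0 - 4) - 2)**2 = (-4 - 2)**2 = (-6)**2 = 36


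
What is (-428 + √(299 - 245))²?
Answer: 183238 - 2568*√6 ≈ 1.7695e+5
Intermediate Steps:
(-428 + √(299 - 245))² = (-428 + √54)² = (-428 + 3*√6)²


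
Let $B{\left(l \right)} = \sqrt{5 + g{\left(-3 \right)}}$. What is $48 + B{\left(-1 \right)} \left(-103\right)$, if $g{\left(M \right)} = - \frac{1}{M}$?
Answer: $48 - \frac{412 \sqrt{3}}{3} \approx -189.87$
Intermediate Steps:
$B{\left(l \right)} = \frac{4 \sqrt{3}}{3}$ ($B{\left(l \right)} = \sqrt{5 - \frac{1}{-3}} = \sqrt{5 - - \frac{1}{3}} = \sqrt{5 + \frac{1}{3}} = \sqrt{\frac{16}{3}} = \frac{4 \sqrt{3}}{3}$)
$48 + B{\left(-1 \right)} \left(-103\right) = 48 + \frac{4 \sqrt{3}}{3} \left(-103\right) = 48 - \frac{412 \sqrt{3}}{3}$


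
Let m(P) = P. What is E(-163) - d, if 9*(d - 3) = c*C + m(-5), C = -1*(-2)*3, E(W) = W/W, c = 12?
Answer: -85/9 ≈ -9.4444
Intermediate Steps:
E(W) = 1
C = 6 (C = 2*3 = 6)
d = 94/9 (d = 3 + (12*6 - 5)/9 = 3 + (72 - 5)/9 = 3 + (⅑)*67 = 3 + 67/9 = 94/9 ≈ 10.444)
E(-163) - d = 1 - 1*94/9 = 1 - 94/9 = -85/9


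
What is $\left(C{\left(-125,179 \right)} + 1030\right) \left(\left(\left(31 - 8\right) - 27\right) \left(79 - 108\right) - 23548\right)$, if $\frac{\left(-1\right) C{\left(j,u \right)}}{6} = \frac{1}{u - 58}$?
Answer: $- \frac{2920189568}{121} \approx -2.4134 \cdot 10^{7}$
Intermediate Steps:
$C{\left(j,u \right)} = - \frac{6}{-58 + u}$ ($C{\left(j,u \right)} = - \frac{6}{u - 58} = - \frac{6}{-58 + u}$)
$\left(C{\left(-125,179 \right)} + 1030\right) \left(\left(\left(31 - 8\right) - 27\right) \left(79 - 108\right) - 23548\right) = \left(- \frac{6}{-58 + 179} + 1030\right) \left(\left(\left(31 - 8\right) - 27\right) \left(79 - 108\right) - 23548\right) = \left(- \frac{6}{121} + 1030\right) \left(\left(23 - 27\right) \left(-29\right) - 23548\right) = \left(\left(-6\right) \frac{1}{121} + 1030\right) \left(\left(-4\right) \left(-29\right) - 23548\right) = \left(- \frac{6}{121} + 1030\right) \left(116 - 23548\right) = \frac{124624}{121} \left(-23432\right) = - \frac{2920189568}{121}$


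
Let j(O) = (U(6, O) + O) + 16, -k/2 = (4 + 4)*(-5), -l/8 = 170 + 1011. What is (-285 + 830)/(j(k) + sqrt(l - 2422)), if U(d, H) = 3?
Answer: 53955/21671 - 545*I*sqrt(11870)/21671 ≈ 2.4897 - 2.74*I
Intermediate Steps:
l = -9448 (l = -8*(170 + 1011) = -8*1181 = -9448)
k = 80 (k = -2*(4 + 4)*(-5) = -16*(-5) = -2*(-40) = 80)
j(O) = 19 + O (j(O) = (3 + O) + 16 = 19 + O)
(-285 + 830)/(j(k) + sqrt(l - 2422)) = (-285 + 830)/((19 + 80) + sqrt(-9448 - 2422)) = 545/(99 + sqrt(-11870)) = 545/(99 + I*sqrt(11870))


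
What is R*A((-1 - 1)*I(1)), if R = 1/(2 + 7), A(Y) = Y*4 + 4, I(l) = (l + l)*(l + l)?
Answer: -28/9 ≈ -3.1111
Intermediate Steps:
I(l) = 4*l² (I(l) = (2*l)*(2*l) = 4*l²)
A(Y) = 4 + 4*Y (A(Y) = 4*Y + 4 = 4 + 4*Y)
R = ⅑ (R = 1/9 = ⅑ ≈ 0.11111)
R*A((-1 - 1)*I(1)) = (4 + 4*((-1 - 1)*(4*1²)))/9 = (4 + 4*(-8))/9 = (4 - 32)/9 = (⅑)*(-28) = -28/9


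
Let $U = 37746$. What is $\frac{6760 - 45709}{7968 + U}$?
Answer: $- \frac{12983}{15238} \approx -0.85201$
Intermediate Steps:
$\frac{6760 - 45709}{7968 + U} = \frac{6760 - 45709}{7968 + 37746} = - \frac{38949}{45714} = \left(-38949\right) \frac{1}{45714} = - \frac{12983}{15238}$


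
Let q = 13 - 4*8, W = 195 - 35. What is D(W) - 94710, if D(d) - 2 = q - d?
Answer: -94887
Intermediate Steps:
W = 160
q = -19 (q = 13 - 32 = -19)
D(d) = -17 - d (D(d) = 2 + (-19 - d) = -17 - d)
D(W) - 94710 = (-17 - 1*160) - 94710 = (-17 - 160) - 94710 = -177 - 94710 = -94887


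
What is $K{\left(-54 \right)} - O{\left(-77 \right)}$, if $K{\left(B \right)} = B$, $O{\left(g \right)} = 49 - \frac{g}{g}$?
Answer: $-102$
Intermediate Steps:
$O{\left(g \right)} = 48$ ($O{\left(g \right)} = 49 - 1 = 48$)
$K{\left(-54 \right)} - O{\left(-77 \right)} = -54 - 48 = -102$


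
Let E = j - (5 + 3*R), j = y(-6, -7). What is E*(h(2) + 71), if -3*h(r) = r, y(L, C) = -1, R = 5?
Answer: -1477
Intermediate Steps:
j = -1
h(r) = -r/3
E = -21 (E = -1 - (5 + 3*5) = -1 - (5 + 15) = -1 - 1*20 = -1 - 20 = -21)
E*(h(2) + 71) = -21*(-⅓*2 + 71) = -21*(-⅔ + 71) = -21*211/3 = -1477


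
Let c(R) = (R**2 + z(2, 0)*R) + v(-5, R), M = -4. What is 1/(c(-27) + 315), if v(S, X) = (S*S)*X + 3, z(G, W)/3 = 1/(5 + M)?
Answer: 1/291 ≈ 0.0034364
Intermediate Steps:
z(G, W) = 3 (z(G, W) = 3/(5 - 4) = 3/1 = 3*1 = 3)
v(S, X) = 3 + X*S**2 (v(S, X) = S**2*X + 3 = X*S**2 + 3 = 3 + X*S**2)
c(R) = 3 + R**2 + 28*R (c(R) = (R**2 + 3*R) + (3 + R*(-5)**2) = (R**2 + 3*R) + (3 + R*25) = (R**2 + 3*R) + (3 + 25*R) = 3 + R**2 + 28*R)
1/(c(-27) + 315) = 1/((3 + (-27)**2 + 28*(-27)) + 315) = 1/((3 + 729 - 756) + 315) = 1/(-24 + 315) = 1/291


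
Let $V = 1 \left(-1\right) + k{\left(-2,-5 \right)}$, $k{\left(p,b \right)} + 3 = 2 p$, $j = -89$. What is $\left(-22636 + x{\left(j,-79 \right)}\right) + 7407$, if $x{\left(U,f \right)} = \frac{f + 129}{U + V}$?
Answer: $- \frac{1477263}{97} \approx -15230.0$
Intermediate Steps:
$k{\left(p,b \right)} = -3 + 2 p$
$V = -8$ ($V = 1 \left(-1\right) + \left(-3 + 2 \left(-2\right)\right) = -1 - 7 = -8$)
$x{\left(U,f \right)} = \frac{129 + f}{-8 + U}$ ($x{\left(U,f \right)} = \frac{f + 129}{U - 8} = \frac{129 + f}{-8 + U}$)
$\left(-22636 + x{\left(j,-79 \right)}\right) + 7407 = \left(-22636 + \frac{129 - 79}{-8 - 89}\right) + 7407 = \left(-22636 + \frac{1}{-97} \cdot 50\right) + 7407 = \left(-22636 - \frac{50}{97}\right) + 7407 = - \frac{2195742}{97} + 7407 = - \frac{1477263}{97}$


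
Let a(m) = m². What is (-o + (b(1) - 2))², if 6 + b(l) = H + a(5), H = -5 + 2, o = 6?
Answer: 64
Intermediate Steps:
H = -3
b(l) = 16 (b(l) = -6 + (-3 + 5²) = -6 + (-3 + 25) = -6 + 22 = 16)
(-o + (b(1) - 2))² = (-1*6 + (16 - 2))² = (-6 + 14)² = 8² = 64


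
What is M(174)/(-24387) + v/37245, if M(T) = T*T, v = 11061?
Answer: -95320557/100921535 ≈ -0.94450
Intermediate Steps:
M(T) = T²
M(174)/(-24387) + v/37245 = 174²/(-24387) + 11061/37245 = 30276*(-1/24387) + 11061*(1/37245) = -10092/8129 + 3687/12415 = -95320557/100921535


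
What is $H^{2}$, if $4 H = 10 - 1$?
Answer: $\frac{81}{16} \approx 5.0625$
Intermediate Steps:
$H = \frac{9}{4}$ ($H = \frac{10 - 1}{4} = \frac{1}{4} \cdot 9 = \frac{9}{4} \approx 2.25$)
$H^{2} = \left(\frac{9}{4}\right)^{2} = \frac{81}{16}$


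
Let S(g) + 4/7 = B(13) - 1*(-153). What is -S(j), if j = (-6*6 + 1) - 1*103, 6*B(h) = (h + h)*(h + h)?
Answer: -5567/21 ≈ -265.10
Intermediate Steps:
B(h) = 2*h**2/3 (B(h) = ((h + h)*(h + h))/6 = ((2*h)*(2*h))/6 = (4*h**2)/6 = 2*h**2/3)
j = -138 (j = (-36 + 1) - 103 = -35 - 103 = -138)
S(g) = 5567/21 (S(g) = -4/7 + ((2/3)*13**2 - 1*(-153)) = -4/7 + ((2/3)*169 + 153) = -4/7 + (338/3 + 153) = -4/7 + 797/3 = 5567/21)
-S(j) = -1*5567/21 = -5567/21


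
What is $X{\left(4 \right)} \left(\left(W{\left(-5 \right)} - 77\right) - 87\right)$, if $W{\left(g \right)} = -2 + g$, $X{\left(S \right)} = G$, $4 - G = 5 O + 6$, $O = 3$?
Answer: $2907$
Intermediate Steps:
$G = -17$ ($G = 4 - \left(5 \cdot 3 + 6\right) = 4 - \left(15 + 6\right) = 4 - 21 = -17$)
$X{\left(S \right)} = -17$
$X{\left(4 \right)} \left(\left(W{\left(-5 \right)} - 77\right) - 87\right) = - 17 \left(\left(\left(-2 - 5\right) - 77\right) - 87\right) = - 17 \left(\left(-7 - 77\right) - 87\right) = - 17 \left(-84 - 87\right) = \left(-17\right) \left(-171\right) = 2907$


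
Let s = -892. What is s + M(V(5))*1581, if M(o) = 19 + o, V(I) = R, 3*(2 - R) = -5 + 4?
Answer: 32836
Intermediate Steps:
R = 7/3 (R = 2 - (-5 + 4)/3 = 2 - ⅓*(-1) = 2 + ⅓ = 7/3 ≈ 2.3333)
V(I) = 7/3
s + M(V(5))*1581 = -892 + (19 + 7/3)*1581 = -892 + (64/3)*1581 = -892 + 33728 = 32836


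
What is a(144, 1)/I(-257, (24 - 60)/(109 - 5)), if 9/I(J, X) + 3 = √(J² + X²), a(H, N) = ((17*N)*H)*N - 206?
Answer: -2242/3 + 1121*√44649205/117 ≈ 63274.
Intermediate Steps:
a(H, N) = -206 + 17*H*N² (a(H, N) = (17*H*N)*N - 206 = 17*H*N² - 206 = -206 + 17*H*N²)
I(J, X) = 9/(-3 + √(J² + X²))
a(144, 1)/I(-257, (24 - 60)/(109 - 5)) = (-206 + 17*144*1²)/((9/(-3 + √((-257)² + ((24 - 60)/(109 - 5))²)))) = (-206 + 17*144*1)/((9/(-3 + √(66049 + (-36/104)²)))) = (-206 + 2448)/((9/(-3 + √(66049 + (-36*1/104)²)))) = 2242/((9/(-3 + √(66049 + (-9/26)²)))) = 2242/((9/(-3 + √(66049 + 81/676)))) = 2242/((9/(-3 + √(44649205/676)))) = 2242/((9/(-3 + √44649205/26))) = 2242*(-⅓ + √44649205/234) = -2242/3 + 1121*√44649205/117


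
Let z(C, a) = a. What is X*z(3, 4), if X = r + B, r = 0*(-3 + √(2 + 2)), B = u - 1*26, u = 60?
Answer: 136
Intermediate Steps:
B = 34 (B = 60 - 1*26 = 60 - 26 = 34)
r = 0 (r = 0*(-3 + √4) = 0*(-3 + 2) = 0*(-1) = 0)
X = 34 (X = 0 + 34 = 34)
X*z(3, 4) = 34*4 = 136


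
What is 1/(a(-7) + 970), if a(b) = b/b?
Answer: 1/971 ≈ 0.0010299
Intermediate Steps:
a(b) = 1
1/(a(-7) + 970) = 1/(1 + 970) = 1/971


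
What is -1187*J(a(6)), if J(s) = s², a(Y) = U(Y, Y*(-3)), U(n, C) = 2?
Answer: -4748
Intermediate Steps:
a(Y) = 2
-1187*J(a(6)) = -1187*2² = -1187*4 = -4748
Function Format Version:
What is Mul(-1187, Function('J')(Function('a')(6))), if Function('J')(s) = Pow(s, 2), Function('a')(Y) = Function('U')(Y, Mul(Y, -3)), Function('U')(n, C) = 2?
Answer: -4748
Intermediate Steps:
Function('a')(Y) = 2
Mul(-1187, Function('J')(Function('a')(6))) = Mul(-1187, Pow(2, 2)) = Mul(-1187, 4) = -4748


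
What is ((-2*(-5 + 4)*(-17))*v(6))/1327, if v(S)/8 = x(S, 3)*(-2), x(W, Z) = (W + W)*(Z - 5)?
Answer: -13056/1327 ≈ -9.8387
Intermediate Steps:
x(W, Z) = 2*W*(-5 + Z) (x(W, Z) = (2*W)*(-5 + Z) = 2*W*(-5 + Z))
v(S) = 64*S (v(S) = 8*((2*S*(-5 + 3))*(-2)) = 8*((2*S*(-2))*(-2)) = 8*(-4*S*(-2)) = 8*(8*S) = 64*S)
((-2*(-5 + 4)*(-17))*v(6))/1327 = ((-2*(-5 + 4)*(-17))*(64*6))/1327 = ((-2*(-1)*(-17))*384)*(1/1327) = ((2*(-17))*384)*(1/1327) = -34*384*(1/1327) = -13056*1/1327 = -13056/1327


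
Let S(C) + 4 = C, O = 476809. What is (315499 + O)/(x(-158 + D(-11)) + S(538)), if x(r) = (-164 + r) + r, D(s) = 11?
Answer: 198077/19 ≈ 10425.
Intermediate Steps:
S(C) = -4 + C
x(r) = -164 + 2*r
(315499 + O)/(x(-158 + D(-11)) + S(538)) = (315499 + 476809)/((-164 + 2*(-158 + 11)) + (-4 + 538)) = 792308/((-164 + 2*(-147)) + 534) = 792308/((-164 - 294) + 534) = 792308/(-458 + 534) = 792308/76 = 792308*(1/76) = 198077/19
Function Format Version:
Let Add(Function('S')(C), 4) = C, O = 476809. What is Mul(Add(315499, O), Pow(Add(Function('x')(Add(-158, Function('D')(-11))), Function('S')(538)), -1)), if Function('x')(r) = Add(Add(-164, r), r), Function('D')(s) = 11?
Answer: Rational(198077, 19) ≈ 10425.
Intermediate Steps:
Function('S')(C) = Add(-4, C)
Function('x')(r) = Add(-164, Mul(2, r))
Mul(Add(315499, O), Pow(Add(Function('x')(Add(-158, Function('D')(-11))), Function('S')(538)), -1)) = Mul(Add(315499, 476809), Pow(Add(Add(-164, Mul(2, Add(-158, 11))), Add(-4, 538)), -1)) = Mul(792308, Pow(Add(Add(-164, Mul(2, -147)), 534), -1)) = Mul(792308, Pow(Add(Add(-164, -294), 534), -1)) = Mul(792308, Pow(Add(-458, 534), -1)) = Mul(792308, Pow(76, -1)) = Mul(792308, Rational(1, 76)) = Rational(198077, 19)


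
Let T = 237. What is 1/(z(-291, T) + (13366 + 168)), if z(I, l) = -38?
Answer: 1/13496 ≈ 7.4096e-5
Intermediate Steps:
1/(z(-291, T) + (13366 + 168)) = 1/(-38 + (13366 + 168)) = 1/(-38 + 13534) = 1/13496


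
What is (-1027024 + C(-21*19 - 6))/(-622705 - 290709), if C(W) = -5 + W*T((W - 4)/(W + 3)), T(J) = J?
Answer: 137677101/122397476 ≈ 1.1248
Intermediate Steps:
C(W) = -5 + W*(-4 + W)/(3 + W) (C(W) = -5 + W*((W - 4)/(W + 3)) = -5 + W*((-4 + W)/(3 + W)) = -5 + W*(-4 + W)/(3 + W))
(-1027024 + C(-21*19 - 6))/(-622705 - 290709) = (-1027024 + (-15 + (-21*19 - 6)² - 9*(-21*19 - 6))/(3 + (-21*19 - 6)))/(-622705 - 290709) = (-1027024 + (-15 + (-399 - 6)² - 9*(-399 - 6))/(3 + (-399 - 6)))/(-913414) = (-1027024 + (-15 + (-405)² - 9*(-405))/(3 - 405))*(-1/913414) = (-1027024 + (-15 + 164025 + 3645)/(-402))*(-1/913414) = (-1027024 - 1/402*167655)*(-1/913414) = (-1027024 - 55885/134)*(-1/913414) = -137677101/134*(-1/913414) = 137677101/122397476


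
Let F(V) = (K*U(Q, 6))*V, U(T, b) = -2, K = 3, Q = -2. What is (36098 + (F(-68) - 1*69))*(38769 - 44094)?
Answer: -194027025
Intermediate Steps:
F(V) = -6*V (F(V) = (3*(-2))*V = -6*V)
(36098 + (F(-68) - 1*69))*(38769 - 44094) = (36098 + (-6*(-68) - 1*69))*(38769 - 44094) = (36098 + (408 - 69))*(-5325) = (36098 + 339)*(-5325) = 36437*(-5325) = -194027025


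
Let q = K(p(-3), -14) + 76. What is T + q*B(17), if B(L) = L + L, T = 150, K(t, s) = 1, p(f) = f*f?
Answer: 2768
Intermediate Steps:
p(f) = f²
q = 77 (q = 1 + 76 = 77)
B(L) = 2*L
T + q*B(17) = 150 + 77*(2*17) = 150 + 77*34 = 150 + 2618 = 2768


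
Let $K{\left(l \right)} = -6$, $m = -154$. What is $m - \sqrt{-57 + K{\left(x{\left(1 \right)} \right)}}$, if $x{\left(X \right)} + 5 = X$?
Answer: $-154 - 3 i \sqrt{7} \approx -154.0 - 7.9373 i$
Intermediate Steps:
$x{\left(X \right)} = -5 + X$
$m - \sqrt{-57 + K{\left(x{\left(1 \right)} \right)}} = -154 - \sqrt{-57 - 6} = -154 - \sqrt{-63} = -154 - 3 i \sqrt{7}$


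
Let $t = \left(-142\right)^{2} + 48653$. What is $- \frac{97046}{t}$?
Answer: $- \frac{97046}{68817} \approx -1.4102$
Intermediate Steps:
$t = 68817$ ($t = 20164 + 48653 = 68817$)
$- \frac{97046}{t} = - \frac{97046}{68817}$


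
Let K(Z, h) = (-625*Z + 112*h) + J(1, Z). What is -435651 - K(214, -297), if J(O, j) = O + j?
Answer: -268852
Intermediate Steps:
K(Z, h) = 1 - 624*Z + 112*h (K(Z, h) = (-625*Z + 112*h) + (1 + Z) = 1 - 624*Z + 112*h)
-435651 - K(214, -297) = -435651 - (1 - 624*214 + 112*(-297)) = -435651 - (1 - 133536 - 33264) = -435651 - 1*(-166799) = -435651 + 166799 = -268852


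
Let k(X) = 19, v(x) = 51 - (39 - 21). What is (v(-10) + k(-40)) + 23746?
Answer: 23798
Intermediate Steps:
v(x) = 33 (v(x) = 51 - 1*18 = 51 - 18 = 33)
(v(-10) + k(-40)) + 23746 = (33 + 19) + 23746 = 52 + 23746 = 23798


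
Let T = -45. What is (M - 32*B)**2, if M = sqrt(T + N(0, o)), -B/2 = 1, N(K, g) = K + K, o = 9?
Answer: 4051 + 384*I*sqrt(5) ≈ 4051.0 + 858.65*I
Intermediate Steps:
N(K, g) = 2*K
B = -2 (B = -2*1 = -2)
M = 3*I*sqrt(5) (M = sqrt(-45 + 2*0) = sqrt(-45 + 0) = sqrt(-45) = 3*I*sqrt(5) ≈ 6.7082*I)
(M - 32*B)**2 = (3*I*sqrt(5) - 32*(-2))**2 = (3*I*sqrt(5) + 64)**2 = (64 + 3*I*sqrt(5))**2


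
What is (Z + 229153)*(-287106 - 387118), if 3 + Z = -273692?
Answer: 30031285408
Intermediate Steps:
Z = -273695 (Z = -3 - 273692 = -273695)
(Z + 229153)*(-287106 - 387118) = (-273695 + 229153)*(-287106 - 387118) = -44542*(-674224) = 30031285408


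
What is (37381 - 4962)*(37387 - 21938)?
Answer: 500841131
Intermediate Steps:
(37381 - 4962)*(37387 - 21938) = 32419*15449 = 500841131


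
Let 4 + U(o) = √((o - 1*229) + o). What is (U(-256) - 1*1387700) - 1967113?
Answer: -3354817 + I*√741 ≈ -3.3548e+6 + 27.221*I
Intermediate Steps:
U(o) = -4 + √(-229 + 2*o) (U(o) = -4 + √((o - 1*229) + o) = -4 + √((o - 229) + o) = -4 + √((-229 + o) + o) = -4 + √(-229 + 2*o))
(U(-256) - 1*1387700) - 1967113 = ((-4 + √(-229 + 2*(-256))) - 1*1387700) - 1967113 = ((-4 + √(-229 - 512)) - 1387700) - 1967113 = ((-4 + √(-741)) - 1387700) - 1967113 = ((-4 + I*√741) - 1387700) - 1967113 = (-1387704 + I*√741) - 1967113 = -3354817 + I*√741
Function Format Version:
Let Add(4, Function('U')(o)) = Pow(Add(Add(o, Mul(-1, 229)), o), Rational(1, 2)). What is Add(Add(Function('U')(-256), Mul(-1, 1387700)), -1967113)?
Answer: Add(-3354817, Mul(I, Pow(741, Rational(1, 2)))) ≈ Add(-3.3548e+6, Mul(27.221, I))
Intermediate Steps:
Function('U')(o) = Add(-4, Pow(Add(-229, Mul(2, o)), Rational(1, 2))) (Function('U')(o) = Add(-4, Pow(Add(Add(o, Mul(-1, 229)), o), Rational(1, 2))) = Add(-4, Pow(Add(Add(o, -229), o), Rational(1, 2))) = Add(-4, Pow(Add(Add(-229, o), o), Rational(1, 2))) = Add(-4, Pow(Add(-229, Mul(2, o)), Rational(1, 2))))
Add(Add(Function('U')(-256), Mul(-1, 1387700)), -1967113) = Add(Add(Add(-4, Pow(Add(-229, Mul(2, -256)), Rational(1, 2))), Mul(-1, 1387700)), -1967113) = Add(Add(Add(-4, Pow(Add(-229, -512), Rational(1, 2))), -1387700), -1967113) = Add(Add(Add(-4, Pow(-741, Rational(1, 2))), -1387700), -1967113) = Add(Add(Add(-4, Mul(I, Pow(741, Rational(1, 2)))), -1387700), -1967113) = Add(Add(-1387704, Mul(I, Pow(741, Rational(1, 2)))), -1967113) = Add(-3354817, Mul(I, Pow(741, Rational(1, 2))))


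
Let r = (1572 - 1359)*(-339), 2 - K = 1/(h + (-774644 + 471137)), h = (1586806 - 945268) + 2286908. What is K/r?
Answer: -1749959/63179656791 ≈ -2.7698e-5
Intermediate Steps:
h = 2928446 (h = 641538 + 2286908 = 2928446)
K = 5249877/2624939 (K = 2 - 1/(2928446 + (-774644 + 471137)) = 2 - 1/(2928446 - 303507) = 2 - 1/2624939 = 5249877/2624939 ≈ 2.0000)
r = -72207 (r = 213*(-339) = -72207)
K/r = (5249877/2624939)/(-72207) = (5249877/2624939)*(-1/72207) = -1749959/63179656791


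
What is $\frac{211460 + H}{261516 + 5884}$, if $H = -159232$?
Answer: $\frac{13057}{66850} \approx 0.19532$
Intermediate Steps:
$\frac{211460 + H}{261516 + 5884} = \frac{211460 - 159232}{261516 + 5884} = \frac{52228}{267400} = 52228 \cdot \frac{1}{267400} = \frac{13057}{66850}$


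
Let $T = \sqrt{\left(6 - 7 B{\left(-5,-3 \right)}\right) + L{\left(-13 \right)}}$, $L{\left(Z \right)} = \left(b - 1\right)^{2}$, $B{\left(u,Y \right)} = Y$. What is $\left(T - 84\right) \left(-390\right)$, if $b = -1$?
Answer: $32760 - 390 \sqrt{31} \approx 30589.0$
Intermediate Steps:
$L{\left(Z \right)} = 4$ ($L{\left(Z \right)} = \left(-1 - 1\right)^{2} = \left(-2\right)^{2} = 4$)
$T = \sqrt{31}$ ($T = \sqrt{\left(6 - -21\right) + 4} = \sqrt{\left(6 + 21\right) + 4} = \sqrt{27 + 4} = \sqrt{31} \approx 5.5678$)
$\left(T - 84\right) \left(-390\right) = \left(\sqrt{31} - 84\right) \left(-390\right) = \left(-84 + \sqrt{31}\right) \left(-390\right) = 32760 - 390 \sqrt{31}$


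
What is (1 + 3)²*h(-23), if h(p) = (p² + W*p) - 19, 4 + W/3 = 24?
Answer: -13920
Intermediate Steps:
W = 60 (W = -12 + 3*24 = -12 + 72 = 60)
h(p) = -19 + p² + 60*p (h(p) = (p² + 60*p) - 19 = -19 + p² + 60*p)
(1 + 3)²*h(-23) = (1 + 3)²*(-19 + (-23)² + 60*(-23)) = 4²*(-19 + 529 - 1380) = 16*(-870) = -13920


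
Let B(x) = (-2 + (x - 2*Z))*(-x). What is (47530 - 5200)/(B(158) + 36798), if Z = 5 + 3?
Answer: 21165/7339 ≈ 2.8839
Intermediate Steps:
Z = 8
B(x) = -x*(-18 + x) (B(x) = (-2 + (x - 2*8))*(-x) = (-2 + (x - 16))*(-x) = (-2 + (-16 + x))*(-x) = (-18 + x)*(-x) = -x*(-18 + x))
(47530 - 5200)/(B(158) + 36798) = (47530 - 5200)/(158*(18 - 1*158) + 36798) = 42330/(158*(18 - 158) + 36798) = 42330/(158*(-140) + 36798) = 42330/(-22120 + 36798) = 42330/14678 = 42330*(1/14678) = 21165/7339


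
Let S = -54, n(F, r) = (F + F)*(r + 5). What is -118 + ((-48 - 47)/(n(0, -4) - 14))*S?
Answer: -3391/7 ≈ -484.43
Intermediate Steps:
n(F, r) = 2*F*(5 + r) (n(F, r) = (2*F)*(5 + r) = 2*F*(5 + r))
-118 + ((-48 - 47)/(n(0, -4) - 14))*S = -118 + ((-48 - 47)/(2*0*(5 - 4) - 14))*(-54) = -118 - 95/(2*0*1 - 14)*(-54) = -118 - 95/(0 - 14)*(-54) = -118 - 95/(-14)*(-54) = -118 - 95*(-1/14)*(-54) = -118 + (95/14)*(-54) = -118 - 2565/7 = -3391/7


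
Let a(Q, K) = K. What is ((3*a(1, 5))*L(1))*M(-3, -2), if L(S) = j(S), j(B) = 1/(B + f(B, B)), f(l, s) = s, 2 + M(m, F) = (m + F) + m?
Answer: -75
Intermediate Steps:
M(m, F) = -2 + F + 2*m (M(m, F) = -2 + ((m + F) + m) = -2 + ((F + m) + m) = -2 + (F + 2*m) = -2 + F + 2*m)
j(B) = 1/(2*B) (j(B) = 1/(B + B) = 1/(2*B))
L(S) = 1/(2*S)
((3*a(1, 5))*L(1))*M(-3, -2) = ((3*5)*((½)/1))*(-2 - 2 + 2*(-3)) = (15*((½)*1))*(-2 - 2 - 6) = (15*(½))*(-10) = (15/2)*(-10) = -75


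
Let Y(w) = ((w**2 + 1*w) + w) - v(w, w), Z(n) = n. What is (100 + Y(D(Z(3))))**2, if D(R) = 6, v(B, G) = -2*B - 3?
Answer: 26569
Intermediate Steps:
v(B, G) = -3 - 2*B
Y(w) = 3 + w**2 + 4*w (Y(w) = ((w**2 + 1*w) + w) - (-3 - 2*w) = ((w**2 + w) + w) + (3 + 2*w) = ((w + w**2) + w) + (3 + 2*w) = (w**2 + 2*w) + (3 + 2*w) = 3 + w**2 + 4*w)
(100 + Y(D(Z(3))))**2 = (100 + (3 + 6**2 + 4*6))**2 = (100 + (3 + 36 + 24))**2 = (100 + 63)**2 = 163**2 = 26569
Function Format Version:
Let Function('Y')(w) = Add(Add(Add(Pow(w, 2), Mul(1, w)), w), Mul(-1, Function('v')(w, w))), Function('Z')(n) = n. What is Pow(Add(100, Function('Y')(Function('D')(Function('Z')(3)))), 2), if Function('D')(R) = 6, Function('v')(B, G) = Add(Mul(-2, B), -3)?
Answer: 26569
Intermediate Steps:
Function('v')(B, G) = Add(-3, Mul(-2, B))
Function('Y')(w) = Add(3, Pow(w, 2), Mul(4, w)) (Function('Y')(w) = Add(Add(Add(Pow(w, 2), Mul(1, w)), w), Mul(-1, Add(-3, Mul(-2, w)))) = Add(Add(Add(Pow(w, 2), w), w), Add(3, Mul(2, w))) = Add(Add(Add(w, Pow(w, 2)), w), Add(3, Mul(2, w))) = Add(Add(Pow(w, 2), Mul(2, w)), Add(3, Mul(2, w))) = Add(3, Pow(w, 2), Mul(4, w)))
Pow(Add(100, Function('Y')(Function('D')(Function('Z')(3)))), 2) = Pow(Add(100, Add(3, Pow(6, 2), Mul(4, 6))), 2) = Pow(Add(100, Add(3, 36, 24)), 2) = Pow(Add(100, 63), 2) = Pow(163, 2) = 26569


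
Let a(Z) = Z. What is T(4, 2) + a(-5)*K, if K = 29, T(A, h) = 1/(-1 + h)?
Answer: -144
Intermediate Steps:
T(4, 2) + a(-5)*K = 1/(-1 + 2) - 5*29 = 1/1 - 145 = 1 - 145 = -144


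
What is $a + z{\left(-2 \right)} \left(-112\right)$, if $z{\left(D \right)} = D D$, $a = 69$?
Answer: $-379$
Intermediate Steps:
$z{\left(D \right)} = D^{2}$
$a + z{\left(-2 \right)} \left(-112\right) = 69 + \left(-2\right)^{2} \left(-112\right) = 69 + 4 \left(-112\right) = 69 - 448 = -379$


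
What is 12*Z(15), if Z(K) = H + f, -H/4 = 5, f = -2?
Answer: -264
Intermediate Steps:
H = -20 (H = -4*5 = -20)
Z(K) = -22 (Z(K) = -20 - 2 = -22)
12*Z(15) = 12*(-22) = -264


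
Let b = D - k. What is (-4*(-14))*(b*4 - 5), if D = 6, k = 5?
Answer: -56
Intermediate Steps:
b = 1 (b = 6 - 1*5 = 6 - 5 = 1)
(-4*(-14))*(b*4 - 5) = (-4*(-14))*(1*4 - 5) = 56*(4 - 5) = 56*(-1) = -56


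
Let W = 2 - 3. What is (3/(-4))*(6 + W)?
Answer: -15/4 ≈ -3.7500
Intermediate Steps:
W = -1
(3/(-4))*(6 + W) = (3/(-4))*(6 - 1) = (3*(-¼))*5 = -¾*5 = -15/4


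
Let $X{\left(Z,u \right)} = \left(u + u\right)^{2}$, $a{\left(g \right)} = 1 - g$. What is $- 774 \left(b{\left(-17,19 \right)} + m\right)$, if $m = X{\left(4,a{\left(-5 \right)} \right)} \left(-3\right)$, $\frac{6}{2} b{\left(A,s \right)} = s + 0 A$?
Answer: $329466$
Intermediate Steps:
$b{\left(A,s \right)} = \frac{s}{3}$ ($b{\left(A,s \right)} = \frac{s + 0 A}{3} = \frac{s + 0}{3} = \frac{s}{3}$)
$X{\left(Z,u \right)} = 4 u^{2}$ ($X{\left(Z,u \right)} = \left(2 u\right)^{2} = 4 u^{2}$)
$m = -432$ ($m = 4 \left(1 - -5\right)^{2} \left(-3\right) = 4 \left(1 + 5\right)^{2} \left(-3\right) = 4 \cdot 6^{2} \left(-3\right) = 4 \cdot 36 \left(-3\right) = 144 \left(-3\right) = -432$)
$- 774 \left(b{\left(-17,19 \right)} + m\right) = - 774 \left(\frac{1}{3} \cdot 19 - 432\right) = - 774 \left(\frac{19}{3} - 432\right) = \left(-774\right) \left(- \frac{1277}{3}\right) = 329466$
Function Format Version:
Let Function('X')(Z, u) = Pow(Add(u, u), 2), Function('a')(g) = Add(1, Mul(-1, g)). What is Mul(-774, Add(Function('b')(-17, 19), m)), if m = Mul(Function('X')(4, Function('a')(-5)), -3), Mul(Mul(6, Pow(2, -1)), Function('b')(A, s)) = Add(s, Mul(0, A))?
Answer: 329466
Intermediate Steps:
Function('b')(A, s) = Mul(Rational(1, 3), s) (Function('b')(A, s) = Mul(Rational(1, 3), Add(s, Mul(0, A))) = Mul(Rational(1, 3), Add(s, 0)) = Mul(Rational(1, 3), s))
Function('X')(Z, u) = Mul(4, Pow(u, 2)) (Function('X')(Z, u) = Pow(Mul(2, u), 2) = Mul(4, Pow(u, 2)))
m = -432 (m = Mul(Mul(4, Pow(Add(1, Mul(-1, -5)), 2)), -3) = Mul(Mul(4, Pow(Add(1, 5), 2)), -3) = Mul(Mul(4, Pow(6, 2)), -3) = Mul(Mul(4, 36), -3) = Mul(144, -3) = -432)
Mul(-774, Add(Function('b')(-17, 19), m)) = Mul(-774, Add(Mul(Rational(1, 3), 19), -432)) = Mul(-774, Add(Rational(19, 3), -432)) = Mul(-774, Rational(-1277, 3)) = 329466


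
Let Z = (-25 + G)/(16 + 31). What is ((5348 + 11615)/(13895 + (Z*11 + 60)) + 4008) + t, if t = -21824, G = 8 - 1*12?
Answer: -11678766595/655566 ≈ -17815.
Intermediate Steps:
G = -4 (G = 8 - 12 = -4)
Z = -29/47 (Z = (-25 - 4)/(16 + 31) = -29/47 ≈ -0.61702)
((5348 + 11615)/(13895 + (Z*11 + 60)) + 4008) + t = ((5348 + 11615)/(13895 + (-29/47*11 + 60)) + 4008) - 21824 = (16963/(13895 + (-319/47 + 60)) + 4008) - 21824 = (16963/(13895 + 2501/47) + 4008) - 21824 = (16963/(655566/47) + 4008) - 21824 = (16963*(47/655566) + 4008) - 21824 = (797261/655566 + 4008) - 21824 = 2628305789/655566 - 21824 = -11678766595/655566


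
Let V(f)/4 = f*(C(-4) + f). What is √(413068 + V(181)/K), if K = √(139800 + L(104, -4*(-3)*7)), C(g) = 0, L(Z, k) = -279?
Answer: 2*√(2010206723643747 + 4570847481*√139521)/139521 ≈ 642.98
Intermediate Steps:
K = √139521 (K = √(139800 - 279) = √139521 ≈ 373.52)
V(f) = 4*f² (V(f) = 4*(f*(0 + f)) = 4*(f*f) = 4*f²)
√(413068 + V(181)/K) = √(413068 + (4*181²)/(√139521)) = √(413068 + (4*32761)*(√139521/139521)) = √(413068 + 131044*(√139521/139521)) = √(413068 + 131044*√139521/139521)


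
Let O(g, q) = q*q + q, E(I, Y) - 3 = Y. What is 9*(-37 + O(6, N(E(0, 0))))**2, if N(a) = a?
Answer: 5625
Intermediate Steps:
E(I, Y) = 3 + Y
O(g, q) = q + q**2 (O(g, q) = q**2 + q = q + q**2)
9*(-37 + O(6, N(E(0, 0))))**2 = 9*(-37 + (3 + 0)*(1 + (3 + 0)))**2 = 9*(-37 + 3*(1 + 3))**2 = 9*(-37 + 3*4)**2 = 9*(-37 + 12)**2 = 9*(-25)**2 = 9*625 = 5625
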